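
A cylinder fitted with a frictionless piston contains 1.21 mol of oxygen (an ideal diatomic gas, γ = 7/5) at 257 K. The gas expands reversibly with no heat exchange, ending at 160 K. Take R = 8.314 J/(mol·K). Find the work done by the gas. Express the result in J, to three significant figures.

Adiabatic ⇒ Q = 0, so W_by = −ΔU = nCᵥ(T₁ − T₂).
Cᵥ = 5R/2 = 20.79 J/(mol·K).
W = (1.21)(20.79)(257 − 160) = 2440 J.

W ≈ 2440 J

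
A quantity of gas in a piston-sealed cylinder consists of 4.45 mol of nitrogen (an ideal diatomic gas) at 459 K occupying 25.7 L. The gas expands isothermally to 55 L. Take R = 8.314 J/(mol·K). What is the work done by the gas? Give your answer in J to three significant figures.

Isothermal: W = nRT ln(V₂/V₁).
W = (4.45)(8.314)(459) × ln(55/25.7)
  = 16982 × 0.7608
W_by_gas = 12920 J.

W ≈ 12900 J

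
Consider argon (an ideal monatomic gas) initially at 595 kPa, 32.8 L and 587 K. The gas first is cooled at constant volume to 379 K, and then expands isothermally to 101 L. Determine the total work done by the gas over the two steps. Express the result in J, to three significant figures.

W_total ≈ 14200 J

Step 1 (isochoric): W = 0 (constant volume).
After step 1: P = 384.2 kPa (V unchanged).
Step 2 (isothermal): W = P₁V₁ ln(V₂/V₁) = (12601) ln(101/32.8) = 14172 J.
W_total = 0 + 14172 = 14172 J.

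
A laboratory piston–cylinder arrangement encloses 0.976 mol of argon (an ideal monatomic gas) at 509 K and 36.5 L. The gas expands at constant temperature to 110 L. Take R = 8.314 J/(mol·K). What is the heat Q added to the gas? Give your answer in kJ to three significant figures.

Q ≈ 4.56 kJ

Isothermal ⇒ ΔU = 0, so Q = W = nRT ln(V₂/V₁).
Q = (0.976)(8.314)(509) ln(110/36.5) = 4130 × 1.103 = 4556 J.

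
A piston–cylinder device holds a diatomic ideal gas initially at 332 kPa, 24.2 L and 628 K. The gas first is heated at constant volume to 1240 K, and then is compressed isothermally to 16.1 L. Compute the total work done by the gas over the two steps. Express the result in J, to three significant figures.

Step 1 (isochoric): W = 0 (constant volume).
After step 1: P = 655.5 kPa (V unchanged).
Step 2 (isothermal): W = P₁V₁ ln(V₂/V₁) = (15864) ln(16.1/24.2) = -6465 J.
W_total = 0 − 6465 = -6465 J.

W_total ≈ -6470 J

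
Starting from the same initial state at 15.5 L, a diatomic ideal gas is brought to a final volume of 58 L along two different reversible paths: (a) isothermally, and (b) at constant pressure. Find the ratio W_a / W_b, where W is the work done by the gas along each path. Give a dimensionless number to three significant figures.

W_a / W_b ≈ 0.481

Path (a) isothermal: W = P₁V₁ ln(V₂/V₁) → W_a/(P₁V₁) = 1.32.
Path (b) isobaric: W = P₁(V₂ − V₁) → W_b/(P₁V₁) = 2.742.
W_a / W_b = 1.32 / 2.742 = 0.4813.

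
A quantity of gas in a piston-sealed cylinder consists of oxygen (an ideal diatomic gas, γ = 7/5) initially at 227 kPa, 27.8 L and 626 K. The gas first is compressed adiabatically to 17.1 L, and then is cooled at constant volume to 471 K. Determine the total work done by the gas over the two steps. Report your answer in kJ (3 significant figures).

Step 1 (adiabatic): W = (P₁V₁ − P₂V₂)/(γ−1) = (6311 − 7665)/0.4 = -3385 J.
Step 2 (isochoric): W = 0 (constant volume).
W_total = -3385 + 0 = -3385 J.

W_total ≈ -3.39 kJ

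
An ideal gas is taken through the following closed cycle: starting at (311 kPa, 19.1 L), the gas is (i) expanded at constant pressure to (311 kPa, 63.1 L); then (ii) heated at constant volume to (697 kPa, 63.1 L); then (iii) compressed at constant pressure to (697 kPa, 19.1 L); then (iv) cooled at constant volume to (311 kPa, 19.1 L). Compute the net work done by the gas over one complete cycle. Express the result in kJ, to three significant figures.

W_net ≈ -17.0 kJ

Constant-volume legs do no work.
W(i) = (311)(63.1 − 19.1) = 13684 J; W(iii) = (697)(19.1 − 63.1) = -30668 J.
W_net = 13684 − 30668 = -16984 J (the counter-clockwise enclosed area).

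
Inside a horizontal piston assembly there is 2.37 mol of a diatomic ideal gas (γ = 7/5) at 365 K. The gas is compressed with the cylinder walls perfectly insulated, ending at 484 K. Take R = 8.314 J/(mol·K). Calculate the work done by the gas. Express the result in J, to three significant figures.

Adiabatic ⇒ Q = 0, so W_by = −ΔU = nCᵥ(T₁ − T₂).
Cᵥ = 5R/2 = 20.79 J/(mol·K).
W = (2.37)(20.79)(365 − 484) = -5862 J.

W ≈ -5860 J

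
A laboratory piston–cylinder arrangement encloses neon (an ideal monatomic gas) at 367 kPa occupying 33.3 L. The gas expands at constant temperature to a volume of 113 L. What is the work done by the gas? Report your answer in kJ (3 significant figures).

Isothermal: W = nRT ln(V₂/V₁) = P₁V₁ ln(V₂/V₁).
P₁V₁ = (367 kPa)(33.3 L) = 12221 J.
W = 12221 × ln(113/33.3) = 12221 × 1.222
W_by_gas = 14932 J.

W ≈ 14.9 kJ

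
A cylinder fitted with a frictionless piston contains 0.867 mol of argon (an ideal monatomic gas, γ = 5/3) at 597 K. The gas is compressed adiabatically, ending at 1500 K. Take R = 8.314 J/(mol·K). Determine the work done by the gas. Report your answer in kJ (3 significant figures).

Adiabatic ⇒ Q = 0, so W_by = −ΔU = nCᵥ(T₁ − T₂).
Cᵥ = 3R/2 = 12.47 J/(mol·K).
W = (0.867)(12.47)(597 − 1500) = -9764 J.

W ≈ -9.76 kJ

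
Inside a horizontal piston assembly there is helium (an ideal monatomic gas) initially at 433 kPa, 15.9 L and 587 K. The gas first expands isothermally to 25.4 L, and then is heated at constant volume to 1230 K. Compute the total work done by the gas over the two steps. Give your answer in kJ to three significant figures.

Step 1 (isothermal): W = P₁V₁ ln(V₂/V₁) = (6885) ln(25.4/15.9) = 3225 J.
Step 2 (isochoric): W = 0 (constant volume).
W_total = 3225 + 0 = 3225 J.

W_total ≈ 3.23 kJ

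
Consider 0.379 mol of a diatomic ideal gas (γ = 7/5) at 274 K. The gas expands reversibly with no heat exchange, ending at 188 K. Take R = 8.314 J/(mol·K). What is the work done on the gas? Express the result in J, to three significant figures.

W ≈ -677 J

Adiabatic ⇒ Q = 0, so W_by = −ΔU = nCᵥ(T₁ − T₂).
Cᵥ = 5R/2 = 20.79 J/(mol·K).
W = (0.379)(20.79)(274 − 188) = 677.5 J.
Work on gas = −W_by = -677.5 J.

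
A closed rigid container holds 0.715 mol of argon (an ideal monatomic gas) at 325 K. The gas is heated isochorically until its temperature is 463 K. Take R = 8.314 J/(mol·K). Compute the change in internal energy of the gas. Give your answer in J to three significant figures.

ΔU ≈ 1230 J

Constant volume ⇒ W = 0, so Q = ΔU = nCᵥΔT with Cᵥ = 3R/2 = 12.47 J/(mol·K).
ΔU = (0.715)(12.47)(463 − 325) = 1231 J.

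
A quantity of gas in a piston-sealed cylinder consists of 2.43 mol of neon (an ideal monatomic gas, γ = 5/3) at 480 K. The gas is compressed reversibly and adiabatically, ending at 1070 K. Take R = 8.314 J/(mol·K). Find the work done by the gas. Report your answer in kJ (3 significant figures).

Adiabatic ⇒ Q = 0, so W_by = −ΔU = nCᵥ(T₁ − T₂).
Cᵥ = 3R/2 = 12.47 J/(mol·K).
W = (2.43)(12.47)(480 − 1070) = -17880 J.

W ≈ -17.9 kJ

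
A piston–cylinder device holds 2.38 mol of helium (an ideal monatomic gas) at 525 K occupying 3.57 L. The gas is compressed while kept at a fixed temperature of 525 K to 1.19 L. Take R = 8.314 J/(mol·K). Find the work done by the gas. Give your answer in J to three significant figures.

Isothermal: W = nRT ln(V₂/V₁).
W = (2.38)(8.314)(525) × ln(1.19/3.57)
  = 10388 × -1.099
W_by_gas = -11413 J.

W ≈ -11400 J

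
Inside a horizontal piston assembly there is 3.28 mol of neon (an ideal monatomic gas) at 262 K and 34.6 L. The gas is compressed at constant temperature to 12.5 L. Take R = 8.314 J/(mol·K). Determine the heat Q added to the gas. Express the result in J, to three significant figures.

Q ≈ -7270 J

Isothermal ⇒ ΔU = 0, so Q = W = nRT ln(V₂/V₁).
Q = (3.28)(8.314)(262) ln(12.5/34.6) = 7145 × -1.018 = -7274 J.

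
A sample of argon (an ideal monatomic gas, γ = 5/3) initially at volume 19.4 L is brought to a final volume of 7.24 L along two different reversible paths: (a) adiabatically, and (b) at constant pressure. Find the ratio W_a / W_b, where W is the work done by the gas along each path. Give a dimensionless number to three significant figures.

Path (a) adiabatic: W = P₁V₁(1 − (V₁/V₂)^(γ−1))/(γ−1) → W_a/(P₁V₁) = -1.394.
Path (b) isobaric: W = P₁(V₂ − V₁) → W_b/(P₁V₁) = -0.6268.
W_a / W_b = -1.394 / -0.6268 = 2.224.

W_a / W_b ≈ 2.22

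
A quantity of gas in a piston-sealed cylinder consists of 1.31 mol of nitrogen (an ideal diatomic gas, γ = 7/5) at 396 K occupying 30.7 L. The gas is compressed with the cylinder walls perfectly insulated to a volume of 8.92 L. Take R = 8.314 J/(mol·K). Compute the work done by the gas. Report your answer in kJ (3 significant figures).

Adiabatic: TV^(γ−1) = const with γ = 7/5.
T₂ = T₁ (V₁/V₂)^(γ−1) = 396 × (30.7/8.92)^0.4 = 396 × 1.639 = 649.2 K.
W_by = nCᵥ(T₁ − T₂) = (1.31)(20.79)(396 − 649.2) = -6895 J.

W ≈ -6.90 kJ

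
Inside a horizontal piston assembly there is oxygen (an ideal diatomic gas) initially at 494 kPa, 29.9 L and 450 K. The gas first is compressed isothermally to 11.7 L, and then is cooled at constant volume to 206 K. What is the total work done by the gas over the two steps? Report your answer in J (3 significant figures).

Step 1 (isothermal): W = P₁V₁ ln(V₂/V₁) = (14771) ln(11.7/29.9) = -13859 J.
Step 2 (isochoric): W = 0 (constant volume).
W_total = -13859 + 0 = -13859 J.

W_total ≈ -13900 J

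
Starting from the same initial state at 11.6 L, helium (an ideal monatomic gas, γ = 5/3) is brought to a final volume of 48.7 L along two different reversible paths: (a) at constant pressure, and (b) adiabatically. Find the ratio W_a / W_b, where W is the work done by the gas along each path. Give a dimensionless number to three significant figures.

W_a / W_b ≈ 3.46

Path (a) isobaric: W = P₁(V₂ − V₁) → W_a/(P₁V₁) = 3.198.
Path (b) adiabatic: W = P₁V₁(1 − (V₁/V₂)^(γ−1))/(γ−1) → W_b/(P₁V₁) = 0.9236.
W_a / W_b = 3.198 / 0.9236 = 3.463.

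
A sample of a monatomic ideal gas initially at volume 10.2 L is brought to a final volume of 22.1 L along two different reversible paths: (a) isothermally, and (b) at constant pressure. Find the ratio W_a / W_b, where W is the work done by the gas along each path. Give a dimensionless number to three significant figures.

W_a / W_b ≈ 0.663

Path (a) isothermal: W = P₁V₁ ln(V₂/V₁) → W_a/(P₁V₁) = 0.7732.
Path (b) isobaric: W = P₁(V₂ − V₁) → W_b/(P₁V₁) = 1.167.
W_a / W_b = 0.7732 / 1.167 = 0.6627.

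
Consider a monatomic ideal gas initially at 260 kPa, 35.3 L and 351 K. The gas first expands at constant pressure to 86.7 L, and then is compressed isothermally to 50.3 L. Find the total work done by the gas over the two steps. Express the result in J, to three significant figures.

W_total ≈ 1090 J

Step 1 (isobaric): W = PΔV = (260 kPa)(86.7 − 35.3 L) = 13364 J.
After step 1: P = 260 kPa, V = 86.7 L, T = 862.1 K.
Step 2 (isothermal): W = P₁V₁ ln(V₂/V₁) = (22542) ln(50.3/86.7) = -12273 J.
W_total = 13364 − 12273 = 1091 J.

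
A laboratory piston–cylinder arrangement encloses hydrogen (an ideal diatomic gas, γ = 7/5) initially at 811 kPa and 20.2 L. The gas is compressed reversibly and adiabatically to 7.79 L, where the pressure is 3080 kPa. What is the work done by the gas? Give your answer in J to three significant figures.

Adiabatic: W = (P₁V₁ − P₂V₂)/(γ − 1) with γ = 7/5.
P₁V₁ = 16382 J, P₂V₂ = 23993 J.
W = (16382 − 23993) / 0.4 = -19028 J.

W ≈ -19000 J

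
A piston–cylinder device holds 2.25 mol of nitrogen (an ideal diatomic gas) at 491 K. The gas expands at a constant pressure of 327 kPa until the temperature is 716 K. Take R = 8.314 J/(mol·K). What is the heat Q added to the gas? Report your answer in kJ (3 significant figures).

Q ≈ 14.7 kJ

Isobaric: W = nRΔT = (2.25)(8.314)(225) = 4209 J.
ΔU = nCᵥΔT with Cᵥ = 5R/2: ΔU = (2.25)(20.79)(225) = 10522 J.
Q = ΔU + W = 10522 + 4209 = 14731 J.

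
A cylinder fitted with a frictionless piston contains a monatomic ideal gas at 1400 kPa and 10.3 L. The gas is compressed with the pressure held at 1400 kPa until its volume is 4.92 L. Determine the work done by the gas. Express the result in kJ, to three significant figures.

W ≈ -7.53 kJ

Isobaric: W = P ΔV.
W = (1400 kPa)(4.92 − 10.3 L) = (1400)(-5.38) = -7532 J.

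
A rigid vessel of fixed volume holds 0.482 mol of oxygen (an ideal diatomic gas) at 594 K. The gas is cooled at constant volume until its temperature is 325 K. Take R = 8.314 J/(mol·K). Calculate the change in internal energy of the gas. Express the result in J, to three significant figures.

ΔU ≈ -2690 J

Constant volume ⇒ W = 0, so Q = ΔU = nCᵥΔT with Cᵥ = 5R/2 = 20.79 J/(mol·K).
ΔU = (0.482)(20.79)(325 − 594) = -2695 J.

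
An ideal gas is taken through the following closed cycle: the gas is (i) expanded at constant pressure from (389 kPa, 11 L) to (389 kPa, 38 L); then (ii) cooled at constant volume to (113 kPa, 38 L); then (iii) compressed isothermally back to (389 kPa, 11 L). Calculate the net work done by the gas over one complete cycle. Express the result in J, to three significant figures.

Leg (i): W = PΔV = (389)(38 − 11) = 10503 J.
Leg (ii): W = 0.
Leg (iii): W = PᵢVᵢ ln(V_f/Vᵢ) = (4294) ln(11/38) = -5323 J.
W_net = 10503 − 5323 = 5180 J.

W_net ≈ 5180 J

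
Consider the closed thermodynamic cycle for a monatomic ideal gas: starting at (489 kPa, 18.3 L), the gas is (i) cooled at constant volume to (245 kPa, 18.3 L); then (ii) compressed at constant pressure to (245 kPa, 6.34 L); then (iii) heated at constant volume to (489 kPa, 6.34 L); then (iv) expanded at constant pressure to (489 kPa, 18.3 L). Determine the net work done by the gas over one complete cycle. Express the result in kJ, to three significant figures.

Constant-volume legs do no work.
W(ii) = (245)(6.34 − 18.3) = -2930 J; W(iv) = (489)(18.3 − 6.34) = 5848 J.
W_net = -2930 + 5848 = 2918 J (the clockwise enclosed area).

W_net ≈ 2.92 kJ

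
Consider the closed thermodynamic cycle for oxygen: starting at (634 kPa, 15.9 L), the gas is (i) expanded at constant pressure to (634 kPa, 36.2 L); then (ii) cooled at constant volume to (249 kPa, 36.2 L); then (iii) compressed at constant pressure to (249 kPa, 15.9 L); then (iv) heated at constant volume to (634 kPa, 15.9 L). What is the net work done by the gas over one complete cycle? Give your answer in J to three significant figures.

W_net ≈ 7820 J

Constant-volume legs do no work.
W(i) = (634)(36.2 − 15.9) = 12870 J; W(iii) = (249)(15.9 − 36.2) = -5055 J.
W_net = 12870 − 5055 = 7816 J (the clockwise enclosed area).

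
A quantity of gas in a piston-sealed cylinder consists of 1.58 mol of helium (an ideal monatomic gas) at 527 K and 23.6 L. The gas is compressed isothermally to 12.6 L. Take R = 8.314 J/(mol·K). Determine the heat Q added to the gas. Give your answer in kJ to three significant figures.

Isothermal ⇒ ΔU = 0, so Q = W = nRT ln(V₂/V₁).
Q = (1.58)(8.314)(527) ln(12.6/23.6) = 6923 × -0.6275 = -4344 J.

Q ≈ -4.34 kJ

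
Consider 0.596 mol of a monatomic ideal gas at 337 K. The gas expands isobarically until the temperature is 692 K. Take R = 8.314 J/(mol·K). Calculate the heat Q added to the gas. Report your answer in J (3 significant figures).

Q ≈ 4400 J

Isobaric: W = nRΔT = (0.596)(8.314)(355) = 1759 J.
ΔU = nCᵥΔT with Cᵥ = 3R/2: ΔU = (0.596)(12.47)(355) = 2639 J.
Q = ΔU + W = 2639 + 1759 = 4398 J.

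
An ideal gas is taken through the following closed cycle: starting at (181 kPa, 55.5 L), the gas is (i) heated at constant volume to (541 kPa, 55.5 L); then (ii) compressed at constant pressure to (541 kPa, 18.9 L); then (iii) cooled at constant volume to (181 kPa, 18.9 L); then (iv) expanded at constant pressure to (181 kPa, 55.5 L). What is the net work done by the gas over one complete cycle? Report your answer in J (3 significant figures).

W_net ≈ -13200 J

Constant-volume legs do no work.
W(ii) = (541)(18.9 − 55.5) = -19801 J; W(iv) = (181)(55.5 − 18.9) = 6625 J.
W_net = -19801 + 6625 = -13176 J (the counter-clockwise enclosed area).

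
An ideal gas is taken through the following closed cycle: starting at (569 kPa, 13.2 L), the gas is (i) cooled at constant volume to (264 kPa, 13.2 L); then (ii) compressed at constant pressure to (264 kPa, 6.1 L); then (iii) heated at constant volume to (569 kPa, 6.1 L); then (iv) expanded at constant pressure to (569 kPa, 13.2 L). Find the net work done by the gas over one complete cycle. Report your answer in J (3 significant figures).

Constant-volume legs do no work.
W(ii) = (264)(6.1 − 13.2) = -1874 J; W(iv) = (569)(13.2 − 6.1) = 4040 J.
W_net = -1874 + 4040 = 2166 J (the clockwise enclosed area).

W_net ≈ 2170 J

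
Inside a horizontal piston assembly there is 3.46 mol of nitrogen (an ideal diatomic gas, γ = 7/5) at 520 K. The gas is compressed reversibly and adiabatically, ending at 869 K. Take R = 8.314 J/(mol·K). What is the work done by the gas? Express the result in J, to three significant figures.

Adiabatic ⇒ Q = 0, so W_by = −ΔU = nCᵥ(T₁ − T₂).
Cᵥ = 5R/2 = 20.79 J/(mol·K).
W = (3.46)(20.79)(520 − 869) = -25099 J.

W ≈ -25100 J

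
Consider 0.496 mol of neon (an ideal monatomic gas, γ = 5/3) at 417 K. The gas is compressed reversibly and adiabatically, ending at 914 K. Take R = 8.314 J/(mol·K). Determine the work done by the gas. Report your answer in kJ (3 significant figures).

W ≈ -3.07 kJ

Adiabatic ⇒ Q = 0, so W_by = −ΔU = nCᵥ(T₁ − T₂).
Cᵥ = 3R/2 = 12.47 J/(mol·K).
W = (0.496)(12.47)(417 − 914) = -3074 J.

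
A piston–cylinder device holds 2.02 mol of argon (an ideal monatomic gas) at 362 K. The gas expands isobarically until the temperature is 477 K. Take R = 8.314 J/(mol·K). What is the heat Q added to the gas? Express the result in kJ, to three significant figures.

Isobaric: W = nRΔT = (2.02)(8.314)(115) = 1931 J.
ΔU = nCᵥΔT with Cᵥ = 3R/2: ΔU = (2.02)(12.47)(115) = 2897 J.
Q = ΔU + W = 2897 + 1931 = 4828 J.

Q ≈ 4.83 kJ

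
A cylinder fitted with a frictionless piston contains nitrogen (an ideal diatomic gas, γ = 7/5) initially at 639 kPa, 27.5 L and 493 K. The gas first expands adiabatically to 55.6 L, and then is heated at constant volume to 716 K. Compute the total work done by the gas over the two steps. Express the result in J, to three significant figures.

Step 1 (adiabatic): W = (P₁V₁ − P₂V₂)/(γ−1) = (17572 − 13260)/0.4 = 10782 J.
Step 2 (isochoric): W = 0 (constant volume).
W_total = 10782 + 0 = 10782 J.

W_total ≈ 10800 J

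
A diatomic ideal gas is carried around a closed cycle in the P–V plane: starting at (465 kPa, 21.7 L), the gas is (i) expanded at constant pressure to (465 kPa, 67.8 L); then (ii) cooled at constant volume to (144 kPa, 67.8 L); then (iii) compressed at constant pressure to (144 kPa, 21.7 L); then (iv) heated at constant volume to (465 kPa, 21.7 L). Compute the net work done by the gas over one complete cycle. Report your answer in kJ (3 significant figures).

Constant-volume legs do no work.
W(i) = (465)(67.8 − 21.7) = 21436 J; W(iii) = (144)(21.7 − 67.8) = -6638 J.
W_net = 21436 − 6638 = 14798 J (the clockwise enclosed area).

W_net ≈ 14.8 kJ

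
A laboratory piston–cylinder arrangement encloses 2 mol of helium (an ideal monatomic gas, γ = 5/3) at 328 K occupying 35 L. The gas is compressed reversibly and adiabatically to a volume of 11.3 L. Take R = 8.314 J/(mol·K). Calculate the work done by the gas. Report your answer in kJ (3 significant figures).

Adiabatic: TV^(γ−1) = const with γ = 5/3.
T₂ = T₁ (V₁/V₂)^(γ−1) = 328 × (35/11.3)^0.667 = 328 × 2.125 = 696.9 K.
W_by = nCᵥ(T₁ − T₂) = (2)(12.47)(328 − 696.9) = -9202 J.

W ≈ -9.20 kJ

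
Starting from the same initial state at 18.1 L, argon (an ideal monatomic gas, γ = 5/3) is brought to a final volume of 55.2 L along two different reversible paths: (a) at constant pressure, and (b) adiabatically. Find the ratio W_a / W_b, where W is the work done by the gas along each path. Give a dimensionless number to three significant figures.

Path (a) isobaric: W = P₁(V₂ − V₁) → W_a/(P₁V₁) = 2.05.
Path (b) adiabatic: W = P₁V₁(1 − (V₁/V₂)^(γ−1))/(γ−1) → W_b/(P₁V₁) = 0.7867.
W_a / W_b = 2.05 / 0.7867 = 2.605.

W_a / W_b ≈ 2.61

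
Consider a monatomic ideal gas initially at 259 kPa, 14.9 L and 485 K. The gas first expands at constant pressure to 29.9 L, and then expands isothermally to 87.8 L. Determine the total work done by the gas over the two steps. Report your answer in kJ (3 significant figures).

W_total ≈ 12.2 kJ

Step 1 (isobaric): W = PΔV = (259 kPa)(29.9 − 14.9 L) = 3885 J.
After step 1: P = 259 kPa, V = 29.9 L, T = 973.3 K.
Step 2 (isothermal): W = P₁V₁ ln(V₂/V₁) = (7744) ln(87.8/29.9) = 8342 J.
W_total = 3885 + 8342 = 12227 J.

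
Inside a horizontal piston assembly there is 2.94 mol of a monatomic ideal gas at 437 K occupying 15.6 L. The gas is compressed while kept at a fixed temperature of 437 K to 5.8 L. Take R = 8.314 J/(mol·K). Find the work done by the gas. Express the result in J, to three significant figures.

Isothermal: W = nRT ln(V₂/V₁).
W = (2.94)(8.314)(437) × ln(5.8/15.6)
  = 10682 × -0.9894
W_by_gas = -10569 J.

W ≈ -10600 J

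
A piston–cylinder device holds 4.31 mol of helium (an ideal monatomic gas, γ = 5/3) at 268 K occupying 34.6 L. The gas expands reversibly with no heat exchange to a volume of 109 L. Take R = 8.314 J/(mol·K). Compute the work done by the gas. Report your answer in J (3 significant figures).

W ≈ 7700 J

Adiabatic: TV^(γ−1) = const with γ = 5/3.
T₂ = T₁ (V₁/V₂)^(γ−1) = 268 × (34.6/109)^0.667 = 268 × 0.4653 = 124.7 K.
W_by = nCᵥ(T₁ − T₂) = (4.31)(12.47)(268 − 124.7) = 7702 J.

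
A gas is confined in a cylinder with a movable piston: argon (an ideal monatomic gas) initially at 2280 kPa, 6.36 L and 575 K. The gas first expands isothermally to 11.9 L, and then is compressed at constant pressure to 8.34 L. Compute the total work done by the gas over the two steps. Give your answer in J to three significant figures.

W_total ≈ 4750 J

Step 1 (isothermal): W = P₁V₁ ln(V₂/V₁) = (14501) ln(11.9/6.36) = 9085 J.
After step 1: P = 1219 kPa, V = 11.9 L, T = 575 K.
Step 2 (isobaric): W = PΔV = (1219 kPa)(8.34 − 11.9 L) = -4338 J.
W_total = 9085 − 4338 = 4747 J.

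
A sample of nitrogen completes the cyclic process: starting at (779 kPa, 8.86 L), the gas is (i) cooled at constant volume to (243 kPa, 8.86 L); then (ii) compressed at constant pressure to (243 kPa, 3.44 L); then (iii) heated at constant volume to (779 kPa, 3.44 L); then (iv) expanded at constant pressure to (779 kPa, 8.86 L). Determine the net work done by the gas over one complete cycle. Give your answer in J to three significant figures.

Constant-volume legs do no work.
W(ii) = (243)(3.44 − 8.86) = -1317 J; W(iv) = (779)(8.86 − 3.44) = 4222 J.
W_net = -1317 + 4222 = 2905 J (the clockwise enclosed area).

W_net ≈ 2910 J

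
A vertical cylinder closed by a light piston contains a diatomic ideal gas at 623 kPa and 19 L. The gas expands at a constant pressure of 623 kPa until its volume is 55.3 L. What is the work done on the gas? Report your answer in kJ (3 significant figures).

W ≈ -22.6 kJ

Isobaric: W = P ΔV.
W = (623 kPa)(55.3 − 19 L) = (623)(36.3) = 22615 J.
Work on gas = −W_by = -22615 J.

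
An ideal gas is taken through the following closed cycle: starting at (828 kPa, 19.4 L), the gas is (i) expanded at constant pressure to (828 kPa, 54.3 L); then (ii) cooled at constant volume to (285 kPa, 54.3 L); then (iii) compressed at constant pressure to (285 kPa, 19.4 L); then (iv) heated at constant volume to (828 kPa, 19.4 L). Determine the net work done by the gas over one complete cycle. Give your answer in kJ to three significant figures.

W_net ≈ 19.0 kJ

Constant-volume legs do no work.
W(i) = (828)(54.3 − 19.4) = 28897 J; W(iii) = (285)(19.4 − 54.3) = -9946 J.
W_net = 28897 − 9946 = 18951 J (the clockwise enclosed area).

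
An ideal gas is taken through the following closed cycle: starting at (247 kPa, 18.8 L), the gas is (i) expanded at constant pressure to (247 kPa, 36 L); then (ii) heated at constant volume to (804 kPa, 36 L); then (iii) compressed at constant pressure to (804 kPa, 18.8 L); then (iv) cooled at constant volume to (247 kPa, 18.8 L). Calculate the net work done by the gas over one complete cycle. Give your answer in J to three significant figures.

Constant-volume legs do no work.
W(i) = (247)(36 − 18.8) = 4248 J; W(iii) = (804)(18.8 − 36) = -13829 J.
W_net = 4248 − 13829 = -9580 J (the counter-clockwise enclosed area).

W_net ≈ -9580 J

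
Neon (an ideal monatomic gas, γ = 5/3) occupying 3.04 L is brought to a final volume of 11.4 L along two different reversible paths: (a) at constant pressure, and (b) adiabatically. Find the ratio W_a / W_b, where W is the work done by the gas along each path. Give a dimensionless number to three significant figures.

W_a / W_b ≈ 3.13

Path (a) isobaric: W = P₁(V₂ − V₁) → W_a/(P₁V₁) = 2.75.
Path (b) adiabatic: W = P₁V₁(1 − (V₁/V₂)^(γ−1))/(γ−1) → W_b/(P₁V₁) = 0.8786.
W_a / W_b = 2.75 / 0.8786 = 3.13.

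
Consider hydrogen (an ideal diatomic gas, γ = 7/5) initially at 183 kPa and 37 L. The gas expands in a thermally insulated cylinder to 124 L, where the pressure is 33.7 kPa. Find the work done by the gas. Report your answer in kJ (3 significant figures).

Adiabatic: W = (P₁V₁ − P₂V₂)/(γ − 1) with γ = 7/5.
P₁V₁ = 6771 J, P₂V₂ = 4179 J.
W = (6771 − 4179) / 0.4 = 6481 J.

W ≈ 6.48 kJ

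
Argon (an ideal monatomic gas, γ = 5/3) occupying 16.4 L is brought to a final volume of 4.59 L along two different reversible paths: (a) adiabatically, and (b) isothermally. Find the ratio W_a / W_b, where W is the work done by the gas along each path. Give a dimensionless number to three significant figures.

Path (a) adiabatic: W = P₁V₁(1 − (V₁/V₂)^(γ−1))/(γ−1) → W_a/(P₁V₁) = -2.006.
Path (b) isothermal: W = P₁V₁ ln(V₂/V₁) → W_b/(P₁V₁) = -1.273.
W_a / W_b = -2.006 / -1.273 = 1.575.

W_a / W_b ≈ 1.58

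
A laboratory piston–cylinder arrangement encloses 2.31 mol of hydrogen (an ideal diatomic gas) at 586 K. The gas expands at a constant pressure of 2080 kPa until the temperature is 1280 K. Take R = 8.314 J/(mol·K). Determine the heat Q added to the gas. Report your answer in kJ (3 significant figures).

Q ≈ 46.6 kJ

Isobaric: W = nRΔT = (2.31)(8.314)(694) = 13329 J.
ΔU = nCᵥΔT with Cᵥ = 5R/2: ΔU = (2.31)(20.79)(694) = 33321 J.
Q = ΔU + W = 33321 + 13329 = 46650 J.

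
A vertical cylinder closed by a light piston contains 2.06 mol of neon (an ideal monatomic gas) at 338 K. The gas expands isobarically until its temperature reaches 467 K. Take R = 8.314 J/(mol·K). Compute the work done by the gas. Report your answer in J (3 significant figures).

Isobaric: W = P ΔV = nR ΔT.
W = (2.06)(8.314)(467 − 338) = 2209 J.

W ≈ 2210 J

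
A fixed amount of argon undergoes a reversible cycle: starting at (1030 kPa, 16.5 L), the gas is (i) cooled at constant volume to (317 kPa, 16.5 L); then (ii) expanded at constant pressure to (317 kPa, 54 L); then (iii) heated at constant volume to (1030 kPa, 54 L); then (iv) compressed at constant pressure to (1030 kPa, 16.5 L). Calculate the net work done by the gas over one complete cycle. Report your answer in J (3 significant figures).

Constant-volume legs do no work.
W(ii) = (317)(54 − 16.5) = 11888 J; W(iv) = (1030)(16.5 − 54) = -38625 J.
W_net = 11888 − 38625 = -26738 J (the counter-clockwise enclosed area).

W_net ≈ -26700 J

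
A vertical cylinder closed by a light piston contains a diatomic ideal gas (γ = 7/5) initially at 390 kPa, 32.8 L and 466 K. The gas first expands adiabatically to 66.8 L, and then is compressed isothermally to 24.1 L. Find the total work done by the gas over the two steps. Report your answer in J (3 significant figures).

Step 1 (adiabatic): W = (P₁V₁ − P₂V₂)/(γ−1) = (12792 − 9624)/0.4 = 7919 J.
After step 1: P = 144.1 kPa, V = 66.8 L, T = 350.6 K.
Step 2 (isothermal): W = P₁V₁ ln(V₂/V₁) = (9624) ln(24.1/66.8) = -9812 J.
W_total = 7919 − 9812 = -1893 J.

W_total ≈ -1890 J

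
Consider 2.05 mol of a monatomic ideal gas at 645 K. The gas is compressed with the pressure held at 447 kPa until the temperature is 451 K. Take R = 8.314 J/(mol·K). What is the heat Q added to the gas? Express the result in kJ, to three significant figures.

Isobaric: W = nRΔT = (2.05)(8.314)(-194) = -3306 J.
ΔU = nCᵥΔT with Cᵥ = 3R/2: ΔU = (2.05)(12.47)(-194) = -4960 J.
Q = ΔU + W = -4960 − 3306 = -8266 J.

Q ≈ -8.27 kJ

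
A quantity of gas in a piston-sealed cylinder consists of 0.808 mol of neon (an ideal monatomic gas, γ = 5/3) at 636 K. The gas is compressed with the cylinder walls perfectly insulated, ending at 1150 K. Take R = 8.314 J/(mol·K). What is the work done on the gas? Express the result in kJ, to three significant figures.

Adiabatic ⇒ Q = 0, so W_by = −ΔU = nCᵥ(T₁ − T₂).
Cᵥ = 3R/2 = 12.47 J/(mol·K).
W = (0.808)(12.47)(636 − 1150) = -5179 J.
Work on gas = −W_by = 5179 J.

W ≈ 5.18 kJ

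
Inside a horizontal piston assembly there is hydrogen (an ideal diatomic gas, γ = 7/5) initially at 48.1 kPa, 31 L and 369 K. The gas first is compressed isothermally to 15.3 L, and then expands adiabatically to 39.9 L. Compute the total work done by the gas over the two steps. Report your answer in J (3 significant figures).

Step 1 (isothermal): W = P₁V₁ ln(V₂/V₁) = (1491) ln(15.3/31) = -1053 J.
After step 1: P = 97.46 kPa, V = 15.3 L, T = 369 K.
Step 2 (adiabatic): W = (P₁V₁ − P₂V₂)/(γ−1) = (1491 − 1016)/0.4 = 1187 J.
W_total = -1053 + 1187 = 134.2 J.

W_total ≈ 134 J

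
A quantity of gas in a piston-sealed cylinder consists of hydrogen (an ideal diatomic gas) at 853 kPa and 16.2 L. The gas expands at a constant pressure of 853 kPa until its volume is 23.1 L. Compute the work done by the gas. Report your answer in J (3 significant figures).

W ≈ 5890 J

Isobaric: W = P ΔV.
W = (853 kPa)(23.1 − 16.2 L) = (853)(6.9) = 5886 J.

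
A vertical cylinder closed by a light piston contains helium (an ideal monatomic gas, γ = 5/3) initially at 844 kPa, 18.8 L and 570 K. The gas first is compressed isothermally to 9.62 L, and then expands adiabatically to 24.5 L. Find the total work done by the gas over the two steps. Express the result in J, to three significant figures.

W_total ≈ 407 J

Step 1 (isothermal): W = P₁V₁ ln(V₂/V₁) = (15867) ln(9.62/18.8) = -10631 J.
After step 1: P = 1649 kPa, V = 9.62 L, T = 570 K.
Step 2 (adiabatic): W = (P₁V₁ − P₂V₂)/(γ−1) = (15867 − 8508)/0.667 = 11038 J.
W_total = -10631 + 11038 = 407.2 J.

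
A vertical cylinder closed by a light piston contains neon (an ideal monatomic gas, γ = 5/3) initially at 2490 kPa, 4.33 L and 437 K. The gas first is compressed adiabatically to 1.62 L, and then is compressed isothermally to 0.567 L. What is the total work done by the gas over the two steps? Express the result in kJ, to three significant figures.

Step 1 (adiabatic): W = (P₁V₁ − P₂V₂)/(γ−1) = (10782 − 20765)/0.667 = -14975 J.
After step 1: P = 12818 kPa, V = 1.62 L, T = 841.6 K.
Step 2 (isothermal): W = P₁V₁ ln(V₂/V₁) = (20765) ln(0.567/1.62) = -21800 J.
W_total = -14975 − 21800 = -36775 J.

W_total ≈ -36.8 kJ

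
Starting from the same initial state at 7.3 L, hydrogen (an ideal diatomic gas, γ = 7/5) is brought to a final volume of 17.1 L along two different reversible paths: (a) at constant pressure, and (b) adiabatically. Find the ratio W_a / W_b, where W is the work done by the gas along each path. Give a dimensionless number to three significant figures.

Path (a) isobaric: W = P₁(V₂ − V₁) → W_a/(P₁V₁) = 1.342.
Path (b) adiabatic: W = P₁V₁(1 − (V₁/V₂)^(γ−1))/(γ−1) → W_b/(P₁V₁) = 0.7214.
W_a / W_b = 1.342 / 0.7214 = 1.861.

W_a / W_b ≈ 1.86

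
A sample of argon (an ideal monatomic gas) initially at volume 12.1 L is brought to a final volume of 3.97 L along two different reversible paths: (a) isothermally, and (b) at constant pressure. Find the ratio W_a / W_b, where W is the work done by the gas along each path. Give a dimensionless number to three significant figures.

W_a / W_b ≈ 1.66

Path (a) isothermal: W = P₁V₁ ln(V₂/V₁) → W_a/(P₁V₁) = -1.114.
Path (b) isobaric: W = P₁(V₂ − V₁) → W_b/(P₁V₁) = -0.6719.
W_a / W_b = -1.114 / -0.6719 = 1.659.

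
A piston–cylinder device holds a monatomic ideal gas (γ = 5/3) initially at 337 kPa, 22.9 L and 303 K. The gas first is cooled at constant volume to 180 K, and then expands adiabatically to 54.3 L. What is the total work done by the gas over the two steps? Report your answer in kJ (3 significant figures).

Step 1 (isochoric): W = 0 (constant volume).
After step 1: P = 200.2 kPa (V unchanged).
Step 2 (adiabatic): W = (P₁V₁ − P₂V₂)/(γ−1) = (4585 − 2578)/0.667 = 3009 J.
W_total = 0 + 3009 = 3009 J.

W_total ≈ 3.01 kJ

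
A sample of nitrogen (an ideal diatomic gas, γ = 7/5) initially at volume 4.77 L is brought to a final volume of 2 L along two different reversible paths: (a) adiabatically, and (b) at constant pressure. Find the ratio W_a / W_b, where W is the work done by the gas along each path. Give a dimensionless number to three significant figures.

Path (a) adiabatic: W = P₁V₁(1 − (V₁/V₂)^(γ−1))/(γ−1) → W_a/(P₁V₁) = -1.039.
Path (b) isobaric: W = P₁(V₂ − V₁) → W_b/(P₁V₁) = -0.5807.
W_a / W_b = -1.039 / -0.5807 = 1.79.

W_a / W_b ≈ 1.79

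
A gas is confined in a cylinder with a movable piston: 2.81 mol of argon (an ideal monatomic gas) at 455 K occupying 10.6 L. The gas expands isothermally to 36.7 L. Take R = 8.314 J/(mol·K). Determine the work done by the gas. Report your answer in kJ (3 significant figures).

Isothermal: W = nRT ln(V₂/V₁).
W = (2.81)(8.314)(455) × ln(36.7/10.6)
  = 10630 × 1.242
W_by_gas = 13201 J.

W ≈ 13.2 kJ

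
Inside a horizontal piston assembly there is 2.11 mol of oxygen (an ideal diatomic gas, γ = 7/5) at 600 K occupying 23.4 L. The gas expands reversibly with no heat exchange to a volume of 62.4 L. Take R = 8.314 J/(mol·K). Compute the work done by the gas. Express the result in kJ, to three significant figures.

Adiabatic: TV^(γ−1) = const with γ = 7/5.
T₂ = T₁ (V₁/V₂)^(γ−1) = 600 × (23.4/62.4)^0.4 = 600 × 0.6755 = 405.3 K.
W_by = nCᵥ(T₁ − T₂) = (2.11)(20.79)(600 − 405.3) = 8539 J.

W ≈ 8.54 kJ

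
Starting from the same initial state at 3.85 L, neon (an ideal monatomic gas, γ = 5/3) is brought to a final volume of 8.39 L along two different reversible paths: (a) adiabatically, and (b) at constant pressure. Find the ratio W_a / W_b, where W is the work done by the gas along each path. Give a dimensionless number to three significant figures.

Path (a) adiabatic: W = P₁V₁(1 − (V₁/V₂)^(γ−1))/(γ−1) → W_a/(P₁V₁) = 0.6076.
Path (b) isobaric: W = P₁(V₂ − V₁) → W_b/(P₁V₁) = 1.179.
W_a / W_b = 0.6076 / 1.179 = 0.5153.

W_a / W_b ≈ 0.515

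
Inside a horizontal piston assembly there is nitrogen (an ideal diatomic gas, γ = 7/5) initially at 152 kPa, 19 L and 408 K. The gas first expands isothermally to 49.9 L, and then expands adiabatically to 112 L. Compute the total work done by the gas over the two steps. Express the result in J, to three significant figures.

Step 1 (isothermal): W = P₁V₁ ln(V₂/V₁) = (2888) ln(49.9/19) = 2789 J.
After step 1: P = 57.88 kPa, V = 49.9 L, T = 408 K.
Step 2 (adiabatic): W = (P₁V₁ − P₂V₂)/(γ−1) = (2888 − 2090)/0.4 = 1995 J.
W_total = 2789 + 1995 = 4784 J.

W_total ≈ 4780 J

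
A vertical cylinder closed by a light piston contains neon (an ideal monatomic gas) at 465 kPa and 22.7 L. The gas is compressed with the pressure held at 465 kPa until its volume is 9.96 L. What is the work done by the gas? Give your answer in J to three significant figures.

W ≈ -5920 J

Isobaric: W = P ΔV.
W = (465 kPa)(9.96 − 22.7 L) = (465)(-12.74) = -5924 J.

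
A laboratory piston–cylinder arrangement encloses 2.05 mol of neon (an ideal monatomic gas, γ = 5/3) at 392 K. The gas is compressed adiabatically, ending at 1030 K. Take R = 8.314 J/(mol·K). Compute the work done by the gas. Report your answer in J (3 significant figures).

W ≈ -16300 J

Adiabatic ⇒ Q = 0, so W_by = −ΔU = nCᵥ(T₁ − T₂).
Cᵥ = 3R/2 = 12.47 J/(mol·K).
W = (2.05)(12.47)(392 − 1030) = -16311 J.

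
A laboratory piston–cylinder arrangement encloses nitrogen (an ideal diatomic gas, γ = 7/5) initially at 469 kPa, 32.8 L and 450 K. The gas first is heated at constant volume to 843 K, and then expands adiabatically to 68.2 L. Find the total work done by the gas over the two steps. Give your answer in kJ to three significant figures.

W_total ≈ 18.3 kJ

Step 1 (isochoric): W = 0 (constant volume).
After step 1: P = 878.6 kPa (V unchanged).
Step 2 (adiabatic): W = (P₁V₁ − P₂V₂)/(γ−1) = (28818 − 21503)/0.4 = 18287 J.
W_total = 0 + 18287 = 18287 J.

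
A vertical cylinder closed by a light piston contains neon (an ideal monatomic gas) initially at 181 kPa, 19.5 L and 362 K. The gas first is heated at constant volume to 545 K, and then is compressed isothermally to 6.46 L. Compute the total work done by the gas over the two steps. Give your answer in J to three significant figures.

W_total ≈ -5870 J

Step 1 (isochoric): W = 0 (constant volume).
After step 1: P = 272.5 kPa (V unchanged).
Step 2 (isothermal): W = P₁V₁ ln(V₂/V₁) = (5314) ln(6.46/19.5) = -5871 J.
W_total = 0 − 5871 = -5871 J.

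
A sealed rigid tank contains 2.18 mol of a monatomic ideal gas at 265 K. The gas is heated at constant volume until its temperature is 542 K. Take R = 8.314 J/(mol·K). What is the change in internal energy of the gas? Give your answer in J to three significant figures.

Constant volume ⇒ W = 0, so Q = ΔU = nCᵥΔT with Cᵥ = 3R/2 = 12.47 J/(mol·K).
ΔU = (2.18)(12.47)(542 − 265) = 7531 J.

ΔU ≈ 7530 J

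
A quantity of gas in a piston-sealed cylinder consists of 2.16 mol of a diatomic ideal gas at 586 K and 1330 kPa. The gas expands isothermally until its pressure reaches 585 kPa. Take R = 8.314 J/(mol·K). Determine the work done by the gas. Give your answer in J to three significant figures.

W ≈ 8640 J

Isothermal process: W = nRT ln(V₂/V₁) = nRT ln(P₁/P₂).
W = (2.16)(8.314)(586) × ln(1330/585)
  = 10524 × ln(2.274) = 10524 × 0.8213
W_by_gas = 8643 J.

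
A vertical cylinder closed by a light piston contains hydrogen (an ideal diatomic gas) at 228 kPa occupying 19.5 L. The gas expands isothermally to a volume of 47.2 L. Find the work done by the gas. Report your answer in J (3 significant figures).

W ≈ 3930 J

Isothermal: W = nRT ln(V₂/V₁) = P₁V₁ ln(V₂/V₁).
P₁V₁ = (228 kPa)(19.5 L) = 4446 J.
W = 4446 × ln(47.2/19.5) = 4446 × 0.884
W_by_gas = 3930 J.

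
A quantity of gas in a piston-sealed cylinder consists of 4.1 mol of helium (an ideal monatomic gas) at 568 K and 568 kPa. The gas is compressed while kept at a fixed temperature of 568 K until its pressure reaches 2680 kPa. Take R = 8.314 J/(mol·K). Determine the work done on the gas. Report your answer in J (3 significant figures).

Isothermal process: W = nRT ln(V₂/V₁) = nRT ln(P₁/P₂).
W = (4.1)(8.314)(568) × ln(568/2680)
  = 19362 × ln(0.2119) = 19362 × -1.551
W_by_gas = -30039 J; work on gas = −W_by = 30039 J.

W ≈ 30000 J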